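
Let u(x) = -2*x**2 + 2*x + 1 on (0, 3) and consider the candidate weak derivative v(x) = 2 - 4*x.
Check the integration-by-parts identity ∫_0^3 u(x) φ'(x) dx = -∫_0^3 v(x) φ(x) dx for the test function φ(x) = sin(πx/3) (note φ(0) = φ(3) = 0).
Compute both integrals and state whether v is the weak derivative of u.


LHS = 24/π, RHS = 24/π. Yes, v = u' weakly.

u(x) = -2*x**2 + 2*x + 1, classical derivative u'(x) = 2 - 4*x.
φ(x) = sin(πx/3), so φ'(x) = π*cos(π*x/3)/3.
Note φ(0) = φ(3) = 0, so the boundary term u·φ vanishes.
LHS = ∫_0^3 u(x) φ'(x) dx = ∫_0^3 (-2*π*x^2*cos(π*x/3)/3 + 2*π*x*cos(π*x/3)/3 + π*cos(π*x/3)/3) dx. Term by term:
  ∫_0^3 π*cos(π*x/3)/3 dx = 0;  ∫_0^3 -2*π*x^2*cos(π*x/3)/3 dx = 36/π;  ∫_0^3 2*π*x*cos(π*x/3)/3 dx = -12/π.
Sum: 0 + 36/π − 12/π = 24/π.
So LHS = 24/π.
∫_0^3 v(x) φ(x) dx = ∫_0^3 (-4*x*sin(π*x/3) + 2*sin(π*x/3)) dx. Term by term:
  ∫_0^3 2*sin(π*x/3) dx = 12/π;  ∫_0^3 -4*x*sin(π*x/3) dx = -36/π.
Sum: 12/π − 36/π = -24/π.
So RHS = -∫_0^3 v(x) φ(x) dx = 24/π.
LHS = RHS, so the identity holds for this test φ.
Moreover u is smooth here and v(x) = u'(x) = 2 - 4*x pointwise, so the identity holds for every test function. Hence v is the weak derivative of u.


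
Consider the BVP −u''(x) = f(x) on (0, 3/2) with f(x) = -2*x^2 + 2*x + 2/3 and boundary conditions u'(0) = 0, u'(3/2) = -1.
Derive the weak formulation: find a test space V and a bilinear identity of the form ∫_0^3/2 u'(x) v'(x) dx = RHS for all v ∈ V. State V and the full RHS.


V = H^1(0, 3/2) (v unrestricted at boundary; u is determined up to an additive constant); weak form: ∫_0^3/2 u'v' dx = ∫_0^3/2 (-2*x^2 + 2*x + 2/3) v dx − v(3/2) for all v ∈ V.

Multiply both sides by a test function v and integrate from 0 to 3/2:
  ∫_0^3/2 −u''(x) v(x) dx = ∫_0^3/2 f(x) v(x) dx.
Integrate the LHS by parts once:
  ∫_0^3/2 −u'' v dx = −[u'(x) v(x)]_0^3/2 + ∫_0^3/2 u'(x) v'(x) dx.
Thus ∫_0^3/2 u'(x) v'(x) dx = ∫_0^3/2 f(x) v(x) dx + [u'(x) v(x)]_0^3/2.
Choose V so that boundary terms are either known or forced to vanish.
u has inhomogeneous Neumann u'(0) = 0, u'(3/2) = -1. [u' v]_0^3/2 = (-1)·v(3/2) − (0)·v(0) = − v(3/2). Take V = H^1(0, 3/2); boundary term becomes part of RHS.
Weak formulation: find u (satisfying any essential BC) such that ∫_0^3/2 u'(x) v'(x) dx = ∫_0^3/2 f v dx − v(3/2) for all v ∈ V (Neumann data are natural BCs: they enter the RHS as boundary terms).
Substituting f(x) = -2*x^2 + 2*x + 2/3, the right-hand side is ∫_0^3/2 (-2*x^2 + 2*x + 2/3) v dx − v(3/2).
Compatibility check (pure Neumann): taking v ≡ 1 ∈ V gives 0 = ∫_0^3/2 f dx + (-1) − (0), i.e. ∫_0^3/2 f dx must equal u'(0) − u'(3/2) = 1. Indeed ∫_0^3/2 (-2*x^2 + 2*x + 2/3) dx = 1, so the data are compatible. The solution is then unique only up to an additive constant (fix it e.g. by requiring ∫_0^3/2 u dx = 0).


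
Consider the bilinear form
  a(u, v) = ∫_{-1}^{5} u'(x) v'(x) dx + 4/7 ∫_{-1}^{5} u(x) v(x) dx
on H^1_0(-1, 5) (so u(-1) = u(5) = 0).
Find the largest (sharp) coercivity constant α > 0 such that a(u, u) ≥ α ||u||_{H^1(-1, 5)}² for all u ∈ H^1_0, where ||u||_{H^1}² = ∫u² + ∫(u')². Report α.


α = (π^2 + 144/7)/(π^2 + 36)

Coercivity of a(·,·) on H^1_0(-1, 5) means a(u, u) ≥ α ||u||_{H^1}² for every u ∈ H^1_0.
The interval has length L = 6, and Poincaré/coercivity depend only on L. Here a(u, u) = ∫(u')² + (4/7)·∫u².
Here 0 < c = 4/7 < 1. The condition a(u,u) ≥ α||u||_{H^1}² reads (1−α)∫(u')² ≥ (α−c)∫u². Any admissible α is ≤ 1 (rapidly oscillating u have ∫u²/∫(u')² → 0), and α = 1 would force 0 ≥ (1−c)∫u², impossible since c < 1; so 1−α > 0. By the sharp Poincaré inequality on H^1_0 of an interval of length L, ∫(u')² ≥ (π/L)²∫u² with equality for the first sine mode sin(π(x−x₀)/L) (x₀ the left endpoint), so the inequality holds for all u iff (1−α)(π/L)² ≥ α − c, i.e. α ≤ ((π/L)² + c)/((π/L)² + 1) = (1 + c(L/π)²)/(1 + (L/π)²). With (π/L)² = π^2/36 and c = 4/7, the largest admissible constant is α = ((π/L)² + c)/((π/L)² + 1).
Simplifying, α = (π^2 + 144/7)/(π^2 + 36).


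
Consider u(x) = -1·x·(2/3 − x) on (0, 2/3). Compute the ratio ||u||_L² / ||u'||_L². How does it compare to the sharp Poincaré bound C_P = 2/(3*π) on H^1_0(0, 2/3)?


||u||_L² / ||u'||_L² = sqrt(10)/15 < C_P = 2/(3*π).

u(x) = -1·x·(2/3 − x), so u'(x) = 2*x - 2/3.
u(x) = -1·x·(2/3 − x) vanishes at x = 0 and x = 2/3, so u ∈ H^1_0(0, 2/3). Differentiate via the product rule and integrate the resulting polynomials term by term.
  ∫_0^2/3 u² dx = ∫_0^2/3 (x^4 - 4*x^3/3 + 4*x^2/9) dx. Term by term:
    ∫_0^2/3 x^4 dx = 32/1215;  ∫_0^2/3 -4*x^3/3 dx = -16/243;  ∫_0^2/3 4*x^2/9 dx = 32/729.
  Sum: 32/1215 − 16/243 + 32/729 = 16/3645.
  ∫_0^2/3 (u')² dx = ∫_0^2/3 (4*x^2 - 8*x/3 + 4/9) dx. Term by term:
    ∫_0^2/3 4*x^2 dx = 32/81;  ∫_0^2/3 -8*x/3 dx = -16/27;  ∫_0^2/3 4/9 dx = 8/27.
  Sum: 32/81 − 16/27 + 8/27 = 8/81.
∫_0^2/3 u² dx = 16/3645, so ||u||_L² = 4*sqrt(5)/135.
∫_0^2/3 (u')² dx = 8/81, so ||u'||_L² = 2*sqrt(2)/9.
Ratio ||u||_L² / ||u'||_L² = sqrt(10)/15.
Sharp Poincaré constant on H^1_0(0, 2/3) is C_P = L/π = 2/(3*π), achieved by sin(3*π/2·x).
A polynomial bump cannot attain the sharp Poincaré constant (only the first sine eigenfunction does), so the ratio is strictly less than C_P, consistent with ||u||_L² ≤ C_P ||u'||_L².


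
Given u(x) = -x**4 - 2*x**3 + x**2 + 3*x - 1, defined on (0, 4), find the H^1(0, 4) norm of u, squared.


||u||_{H^1}^2 = 40742792/315

The H^1 norm (squared) on an interval (0, L) is
  ||u||_{H^1}^2 = ∫_0^L u(x)^2 dx + ∫_0^L u'(x)^2 dx.
Compute u'(x) = -4*x**3 - 6*x**2 + 2*x + 3.
Then u(x)^2 = x**8 + 4*x**7 + 2*x**6 - 10*x**5 - 9*x**4 + 10*x**3 + 7*x**2 - 6*x + 1 and u'(x)^2 = 16*x**6 + 48*x**5 + 20*x**4 - 48*x**3 - 32*x**2 + 12*x + 9.
Integrate each monomial from 0 to 4 using ∫_0^4 c·x^n dx = c·4^(n+1)/(n+1):
  ∫_0^4 u(x)^2 dx = ∫_0^4 (x^8 + 4*x^7 + 2*x^6 - 10*x^5 - 9*x^4 + 10*x^3 + 7*x^2 - 6*x + 1) dx. Term by term:
    ∫_0^4 x^8 dx = 262144/9;  ∫_0^4 4*x^7 dx = 32768;  ∫_0^4 2*x^6 dx = 32768/7;
    ∫_0^4 -10*x^5 dx = -20480/3;  ∫_0^4 -9*x^4 dx = -9216/5;  ∫_0^4 10*x^3 dx = 640;
    ∫_0^4 7*x^2 dx = 448/3;  ∫_0^4 -6*x dx = -48;  ∫_0^4 1 dx = 4.
  Sum: 262144/9 + 32768 + 32768/7 − 20480/3 − 9216/5 + 640 + 448/3 − 48 + 4 = 18475292/315.
  ∫_0^4 u'(x)^2 dx = ∫_0^4 (16*x^6 + 48*x^5 + 20*x^4 - 48*x^3 - 32*x^2 + 12*x + 9) dx. Term by term:
    ∫_0^4 16*x^6 dx = 262144/7;  ∫_0^4 48*x^5 dx = 32768;  ∫_0^4 20*x^4 dx = 4096;
    ∫_0^4 -48*x^3 dx = -3072;  ∫_0^4 -32*x^2 dx = -2048/3;  ∫_0^4 12*x dx = 96;
    ∫_0^4 9 dx = 36.
  Sum: 262144/7 + 32768 + 4096 − 3072 − 2048/3 + 96 + 36 = 1484500/21.
Adding: ||u||_{H^1}^2 = 18475292/315 + 1484500/21 = 40742792/315.


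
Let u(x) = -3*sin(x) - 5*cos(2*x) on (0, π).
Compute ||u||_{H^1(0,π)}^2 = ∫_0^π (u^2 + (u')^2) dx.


||u||_{H^1(0,π)}^2 = -100 + 143*π/2

u'(x) = 10*sin(2*x) - 3*cos(x).
Expand u² and (u')² and integrate term by term on (0, π), using: for integers n ≥ 1, ∫_0^π sin²(nx) dx = ∫_0^π cos²(nx) dx = π/2; for n ≠ n', ∫_0^π sin(nx)sin(n'x) dx = ∫_0^π cos(nx)cos(n'x) dx = 0; and by product-to-sum, ∫_0^π sin(nx)cos(n'x) dx = ½∫_0^π [sin((n+n')x) + sin((n−n')x)] dx, which is 0 when n+n' is even and 2n/(n²−n'²) when n+n' is odd (it need not vanish on (0, π)).
  u² squared terms: (-5)²·∫cos(2x)² dx = 25·π/2 = 25*π/2;  (-3)²·∫sin(x)² dx = 9·π/2 = 9*π/2.
  u² cross terms: 2·(-5)·(-3)·∫cos(2x)·sin(x) dx = 30·(-2/3) = -20.
  So ∫_0^π u² dx = 25*π/2 + 9*π/2 − 20 = -20 + 17*π.
  (u')² squared terms: (-3)²·∫cos(x)² dx = 9·π/2 = 9*π/2;  (10)²·∫sin(2x)² dx = 100·π/2 = 50*π.
  (u')² cross terms: 2·(-3)·(10)·∫cos(x)·sin(2x) dx = -60·(4/3) = -80.
  So ∫_0^π (u')² dx = 9*π/2 + 50*π − 80 = -80 + 109*π/2.
||u||_{H^1}^2 = (-20 + 17*π) + (-80 + 109*π/2) = -100 + 143*π/2.


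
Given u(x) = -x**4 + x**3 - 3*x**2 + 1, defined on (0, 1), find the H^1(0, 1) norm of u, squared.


||u||_{H^1}^2 = 16943/1260

The H^1 norm (squared) on an interval (0, L) is
  ||u||_{H^1}^2 = ∫_0^L u(x)^2 dx + ∫_0^L u'(x)^2 dx.
Compute u'(x) = -4*x**3 + 3*x**2 - 6*x.
Then u(x)^2 = x**8 - 2*x**7 + 7*x**6 - 6*x**5 + 7*x**4 + 2*x**3 - 6*x**2 + 1 and u'(x)^2 = 16*x**6 - 24*x**5 + 57*x**4 - 36*x**3 + 36*x**2.
Integrate each monomial from 0 to 1 using ∫_0^1 c·x^n dx = c·1^(n+1)/(n+1):
  ∫_0^1 u(x)^2 dx = ∫_0^1 (x^8 - 2*x^7 + 7*x^6 - 6*x^5 + 7*x^4 + 2*x^3 - 6*x^2 + 1) dx. Term by term:
    ∫_0^1 x^8 dx = 1/9;  ∫_0^1 -2*x^7 dx = -1/4;  ∫_0^1 7*x^6 dx = 1;
    ∫_0^1 -6*x^5 dx = -1;  ∫_0^1 7*x^4 dx = 7/5;  ∫_0^1 2*x^3 dx = 1/2;
    ∫_0^1 -6*x^2 dx = -2;  ∫_0^1 1 dx = 1.
  Sum: 1/9 − 1/4 + 1 − 1 + 7/5 + 1/2 − 2 + 1 = 137/180.
  ∫_0^1 u'(x)^2 dx = ∫_0^1 (16*x^6 - 24*x^5 + 57*x^4 - 36*x^3 + 36*x^2) dx. Term by term:
    ∫_0^1 16*x^6 dx = 16/7;  ∫_0^1 -24*x^5 dx = -4;  ∫_0^1 57*x^4 dx = 57/5;
    ∫_0^1 -36*x^3 dx = -9;  ∫_0^1 36*x^2 dx = 12.
  Sum: 16/7 − 4 + 57/5 − 9 + 12 = 444/35.
Adding: ||u||_{H^1}^2 = 137/180 + 444/35 = 16943/1260.


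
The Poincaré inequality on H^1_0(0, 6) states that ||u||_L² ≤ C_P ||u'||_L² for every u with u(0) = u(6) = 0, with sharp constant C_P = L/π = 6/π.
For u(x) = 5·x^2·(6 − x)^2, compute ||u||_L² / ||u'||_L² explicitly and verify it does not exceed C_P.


||u||_L² / ||u'||_L² = sqrt(3) < C_P = 6/π.

u(x) = 5·x^2·(6 − x)^2, so u'(x) = 20*x*(x - 6)*(x - 3).
u(x) = 5·x^2·(6 − x)^2 vanishes at x = 0 and x = 6, so u ∈ H^1_0(0, 6). Differentiate via the product rule and integrate the resulting polynomials term by term.
  ∫_0^6 u² dx = ∫_0^6 (25*x^8 - 600*x^7 + 5400*x^6 - 21600*x^5 + 32400*x^4) dx. Term by term:
    ∫_0^6 25*x^8 dx = 27993600;  ∫_0^6 -600*x^7 dx = -125971200;  ∫_0^6 5400*x^6 dx = 1511654400/7;
    ∫_0^6 -21600*x^5 dx = -167961600;  ∫_0^6 32400*x^4 dx = 50388480.
  Sum: 27993600 − 125971200 + 1511654400/7 − 167961600 + 50388480 = 2799360/7.
  ∫_0^6 (u')² dx = ∫_0^6 (400*x^6 - 7200*x^5 + 46800*x^4 - 129600*x^3 + 129600*x^2) dx. Term by term:
    ∫_0^6 400*x^6 dx = 111974400/7;  ∫_0^6 -7200*x^5 dx = -55987200;  ∫_0^6 46800*x^4 dx = 72783360;
    ∫_0^6 -129600*x^3 dx = -41990400;  ∫_0^6 129600*x^2 dx = 9331200.
  Sum: 111974400/7 − 55987200 + 72783360 − 41990400 + 9331200 = 933120/7.
∫_0^6 u² dx = 2799360/7, so ||u||_L² = 432*sqrt(105)/7.
∫_0^6 (u')² dx = 933120/7, so ||u'||_L² = 432*sqrt(35)/7.
Ratio ||u||_L² / ||u'||_L² = sqrt(3).
Sharp Poincaré constant on H^1_0(0, 6) is C_P = L/π = 6/π, achieved by sin(π/6·x).
A polynomial bump cannot attain the sharp Poincaré constant (only the first sine eigenfunction does), so the ratio is strictly less than C_P, consistent with ||u||_L² ≤ C_P ||u'||_L².


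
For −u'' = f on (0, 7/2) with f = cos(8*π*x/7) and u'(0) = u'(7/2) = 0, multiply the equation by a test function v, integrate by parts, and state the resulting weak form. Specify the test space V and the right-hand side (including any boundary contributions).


V = H^1(0, 7/2) (no boundary constraint on v; u is determined up to an additive constant); weak form: ∫_0^7/2 u'v' dx = ∫_0^7/2 (cos(8*π*x/7)) v dx for all v ∈ V.

Multiply both sides by a test function v and integrate from 0 to 7/2:
  ∫_0^7/2 −u''(x) v(x) dx = ∫_0^7/2 f(x) v(x) dx.
Integrate the LHS by parts once:
  ∫_0^7/2 −u'' v dx = −[u'(x) v(x)]_0^7/2 + ∫_0^7/2 u'(x) v'(x) dx.
Thus ∫_0^7/2 u'(x) v'(x) dx = ∫_0^7/2 f(x) v(x) dx + [u'(x) v(x)]_0^7/2.
Choose V so that boundary terms are either known or forced to vanish.
u has homogeneous Neumann: u'(0) = u'(7/2) = 0. So [u' v]_0^7/2 = 0·v(7/2) − 0·v(0) = 0 for any v; take V = H^1(0, 7/2).
Weak formulation: find u (satisfying any essential BC) such that ∫_0^7/2 u'(x) v'(x) dx = ∫_0^7/2 f v dx for all v ∈ V (homogeneous Neumann, so boundary terms vanish).
Substituting f(x) = cos(8*π*x/7), the right-hand side is ∫_0^7/2 (cos(8*π*x/7)) v dx.
Compatibility check (pure Neumann): taking v ≡ 1 ∈ V gives 0 = ∫_0^7/2 f dx + (0) − (0), i.e. ∫_0^7/2 f dx must equal u'(0) − u'(7/2) = 0. Indeed ∫_0^7/2 (cos(8*π*x/7)) dx = 0, so the data are compatible. The solution is then unique only up to an additive constant (fix it e.g. by requiring ∫_0^7/2 u dx = 0).


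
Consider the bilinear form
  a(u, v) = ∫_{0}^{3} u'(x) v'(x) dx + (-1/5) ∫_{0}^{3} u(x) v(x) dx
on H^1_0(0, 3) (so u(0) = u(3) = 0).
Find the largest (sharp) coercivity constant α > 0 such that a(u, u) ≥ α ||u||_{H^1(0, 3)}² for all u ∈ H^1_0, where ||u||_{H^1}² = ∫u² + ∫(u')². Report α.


α = (-9/5 + π^2)/(9 + π^2)

Coercivity of a(·,·) on H^1_0(0, 3) means a(u, u) ≥ α ||u||_{H^1}² for every u ∈ H^1_0.
The interval has length L = 3, and Poincaré/coercivity depend only on L. Here a(u, u) = ∫(u')² + (-1/5)·∫u².
Here c = -1/5 < 0 with |c| < (π/L)² = π^2/9, so coercivity still holds. The condition a(u,u) ≥ α||u||_{H^1}² reads (1−α)∫(u')² ≥ (α−c)∫u². Any admissible α is ≤ 1 (rapidly oscillating u have ∫u²/∫(u')² → 0), and α = 1 would force 0 ≥ (1−c)∫u², impossible since c < 1; so 1−α > 0. By the sharp Poincaré inequality on H^1_0 of an interval of length L, ∫(u')² ≥ (π/L)²∫u² with equality for the first sine mode sin(π(x−x₀)/L) (x₀ the left endpoint), so the inequality holds for all u iff (1−α)(π/L)² ≥ α − c, i.e. α ≤ ((π/L)² + c)/((π/L)² + 1) = (1 + c(L/π)²)/(1 + (L/π)²). (Direct route, valid since c ≤ 0: Poincaré gives c∫u² ≥ c(L/π)²∫(u')², so a(u,u) ≥ (1 + c(L/π)²)∫(u')², while ||u||_{H^1}² ≤ (1 + (L/π)²)∫(u')²; dividing yields the same α.) With (π/L)² = π^2/9 and c = -1/5, the largest admissible constant is α = ((π/L)² + c)/((π/L)² + 1).
Simplifying, α = (-9/5 + π^2)/(9 + π^2).


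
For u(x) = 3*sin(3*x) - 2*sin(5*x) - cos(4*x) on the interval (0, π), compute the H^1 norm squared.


||u||_{H^1(0,π)}^2 = 10268/63 + 211*π/2

u'(x) = 4*sin(4*x) + 9*cos(3*x) - 10*cos(5*x).
Expand u² and (u')² and integrate term by term on (0, π), using: for integers n ≥ 1, ∫_0^π sin²(nx) dx = ∫_0^π cos²(nx) dx = π/2; for n ≠ n', ∫_0^π sin(nx)sin(n'x) dx = ∫_0^π cos(nx)cos(n'x) dx = 0; and by product-to-sum, ∫_0^π sin(nx)cos(n'x) dx = ½∫_0^π [sin((n+n')x) + sin((n−n')x)] dx, which is 0 when n+n' is even and 2n/(n²−n'²) when n+n' is odd (it need not vanish on (0, π)).
  u² squared terms: (-1)²·∫cos(4x)² dx = 1·π/2 = π/2;  (-2)²·∫sin(5x)² dx = 4·π/2 = 2*π;  (3)²·∫sin(3x)² dx = 9·π/2 = 9*π/2.
  u² cross terms: 2·(-1)·(-2)·∫cos(4x)·sin(5x) dx = 4·(10/9) = 40/9;  2·(-1)·(3)·∫cos(4x)·sin(3x) dx = -6·(-6/7) = 36/7;  2·(-2)·(3)·∫sin(5x)·sin(3x) dx = -12·(0) = 0.
  So ∫_0^π u² dx = π/2 + 2*π + 9*π/2 + 40/9 + 36/7 + 0 = 604/63 + 7*π.
  (u')² squared terms: (-10)²·∫cos(5x)² dx = 100·π/2 = 50*π;  (4)²·∫sin(4x)² dx = 16·π/2 = 8*π;  (9)²·∫cos(3x)² dx = 81·π/2 = 81*π/2.
  (u')² cross terms: 2·(-10)·(4)·∫cos(5x)·sin(4x) dx = -80·(-8/9) = 640/9;  2·(-10)·(9)·∫cos(5x)·cos(3x) dx = -180·(0) = 0;  2·(4)·(9)·∫sin(4x)·cos(3x) dx = 72·(8/7) = 576/7.
  So ∫_0^π (u')² dx = 50*π + 8*π + 81*π/2 + 640/9 + 0 + 576/7 = 9664/63 + 197*π/2.
||u||_{H^1}^2 = (604/63 + 7*π) + (9664/63 + 197*π/2) = 10268/63 + 211*π/2.


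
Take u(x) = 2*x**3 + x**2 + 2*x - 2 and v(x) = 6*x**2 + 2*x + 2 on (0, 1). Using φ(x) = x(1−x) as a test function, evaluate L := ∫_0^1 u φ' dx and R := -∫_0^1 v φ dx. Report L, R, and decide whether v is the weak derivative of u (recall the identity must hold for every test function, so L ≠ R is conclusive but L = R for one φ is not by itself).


LHS = -4/5, RHS = -4/5. Yes, v = u' weakly.

u(x) = 2*x**3 + x**2 + 2*x - 2, classical derivative u'(x) = 6*x**2 + 2*x + 2.
φ(x) = x(1−x), so φ'(x) = 1 - 2*x.
Note φ(0) = φ(1) = 0, so the boundary term u·φ vanishes.
LHS = ∫_0^1 u(x) φ'(x) dx = ∫_0^1 (-4*x^4 - 3*x^2 + 6*x - 2) dx. Term by term:
  ∫_0^1 -4*x^4 dx = -4/5;  ∫_0^1 -3*x^2 dx = -1;  ∫_0^1 6*x dx = 3;
  ∫_0^1 -2 dx = -2.
Sum: -4/5 − 1 + 3 − 2 = -4/5.
So LHS = -4/5.
∫_0^1 v(x) φ(x) dx = ∫_0^1 (-6*x^4 + 4*x^3 + 2*x) dx. Term by term:
  ∫_0^1 -6*x^4 dx = -6/5;  ∫_0^1 4*x^3 dx = 1;  ∫_0^1 2*x dx = 1.
Sum: -6/5 + 1 + 1 = 4/5.
So RHS = -∫_0^1 v(x) φ(x) dx = -4/5.
LHS = RHS, so the identity holds for this test φ.
Moreover u is smooth here and v(x) = u'(x) = 6*x**2 + 2*x + 2 pointwise, so the identity holds for every test function. Hence v is the weak derivative of u.


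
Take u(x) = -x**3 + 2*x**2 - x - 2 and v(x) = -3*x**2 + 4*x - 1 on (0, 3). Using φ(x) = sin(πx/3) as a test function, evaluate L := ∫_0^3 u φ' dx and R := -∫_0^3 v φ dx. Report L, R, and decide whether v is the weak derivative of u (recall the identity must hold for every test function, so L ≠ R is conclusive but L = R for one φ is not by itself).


LHS = -324/π^3 + 51/π, RHS = -324/π^3 + 51/π. Yes, v = u' weakly.

u(x) = -x**3 + 2*x**2 - x - 2, classical derivative u'(x) = -3*x**2 + 4*x - 1.
φ(x) = sin(πx/3), so φ'(x) = π*cos(π*x/3)/3.
Note φ(0) = φ(3) = 0, so the boundary term u·φ vanishes.
LHS = ∫_0^3 u(x) φ'(x) dx = ∫_0^3 (-π*x^3*cos(π*x/3)/3 + 2*π*x^2*cos(π*x/3)/3 - π*x*cos(π*x/3)/3 - 2*π*cos(π*x/3)/3) dx. Term by term:
  ∫_0^3 -2*π*cos(π*x/3)/3 dx = 0;  ∫_0^3 -π*x*cos(π*x/3)/3 dx = 6/π;  ∫_0^3 -π*x^3*cos(π*x/3)/3 dx = -324/π^3 + 81/π;
  ∫_0^3 2*π*x^2*cos(π*x/3)/3 dx = -36/π.
Sum: 0 + 6/π + -324/π^3 + 81/π − 36/π = -324/π^3 + 51/π.
So LHS = -324/π^3 + 51/π.
∫_0^3 v(x) φ(x) dx = ∫_0^3 (-3*x^2*sin(π*x/3) + 4*x*sin(π*x/3) - sin(π*x/3)) dx. Term by term:
  ∫_0^3 -sin(π*x/3) dx = -6/π;  ∫_0^3 -3*x^2*sin(π*x/3) dx = -81/π + 324/π^3;  ∫_0^3 4*x*sin(π*x/3) dx = 36/π.
Sum: -6/π + -81/π + 324/π^3 + 36/π = -51/π + 324/π^3.
So RHS = -∫_0^3 v(x) φ(x) dx = -324/π^3 + 51/π.
LHS = RHS, so the identity holds for this test φ.
Moreover u is smooth here and v(x) = u'(x) = -3*x**2 + 4*x - 1 pointwise, so the identity holds for every test function. Hence v is the weak derivative of u.


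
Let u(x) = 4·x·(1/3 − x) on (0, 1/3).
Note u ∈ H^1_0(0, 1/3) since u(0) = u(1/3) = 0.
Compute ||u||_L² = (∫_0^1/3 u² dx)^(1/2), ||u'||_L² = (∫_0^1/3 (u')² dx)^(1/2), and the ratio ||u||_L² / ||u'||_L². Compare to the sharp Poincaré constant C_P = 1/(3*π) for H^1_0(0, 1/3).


||u||_L² / ||u'||_L² = sqrt(10)/30 < C_P = 1/(3*π).

u(x) = 4·x·(1/3 − x), so u'(x) = 4/3 - 8*x.
u(x) = 4·x·(1/3 − x) vanishes at x = 0 and x = 1/3, so u ∈ H^1_0(0, 1/3). Differentiate via the product rule and integrate the resulting polynomials term by term.
  ∫_0^1/3 u² dx = ∫_0^1/3 (16*x^4 - 32*x^3/3 + 16*x^2/9) dx. Term by term:
    ∫_0^1/3 16*x^4 dx = 16/1215;  ∫_0^1/3 -32*x^3/3 dx = -8/243;  ∫_0^1/3 16*x^2/9 dx = 16/729.
  Sum: 16/1215 − 8/243 + 16/729 = 8/3645.
  ∫_0^1/3 (u')² dx = ∫_0^1/3 (64*x^2 - 64*x/3 + 16/9) dx. Term by term:
    ∫_0^1/3 64*x^2 dx = 64/81;  ∫_0^1/3 -64*x/3 dx = -32/27;  ∫_0^1/3 16/9 dx = 16/27.
  Sum: 64/81 − 32/27 + 16/27 = 16/81.
∫_0^1/3 u² dx = 8/3645, so ||u||_L² = 2*sqrt(10)/135.
∫_0^1/3 (u')² dx = 16/81, so ||u'||_L² = 4/9.
Ratio ||u||_L² / ||u'||_L² = sqrt(10)/30.
Sharp Poincaré constant on H^1_0(0, 1/3) is C_P = L/π = 1/(3*π), achieved by sin(3*π·x).
A polynomial bump cannot attain the sharp Poincaré constant (only the first sine eigenfunction does), so the ratio is strictly less than C_P, consistent with ||u||_L² ≤ C_P ||u'||_L².


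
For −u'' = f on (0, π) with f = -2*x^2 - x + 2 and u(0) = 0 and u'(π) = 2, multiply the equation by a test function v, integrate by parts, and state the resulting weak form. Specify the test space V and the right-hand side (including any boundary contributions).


V = {v ∈ H^1(0, π) : v(0) = 0} (test functions vanish at x = 0 where u is specified); weak form: ∫_0^π u'v' dx = ∫_0^π (-2*x^2 - x + 2) v dx + 2·v(π) for all v ∈ V.

Multiply both sides by a test function v and integrate from 0 to π:
  ∫_0^π −u''(x) v(x) dx = ∫_0^π f(x) v(x) dx.
Integrate the LHS by parts once:
  ∫_0^π −u'' v dx = −[u'(x) v(x)]_0^π + ∫_0^π u'(x) v'(x) dx.
Thus ∫_0^π u'(x) v'(x) dx = ∫_0^π f(x) v(x) dx + [u'(x) v(x)]_0^π.
Choose V so that boundary terms are either known or forced to vanish.
Mixed BC: u(0) = 0 (Dirichlet) and u'(π) = 2 (Neumann). Define V = {v ∈ H^1(0, π) : v(0) = 0}. Then [u' v]_0^π = u'(π)·v(π) − u'(0)·0 = 2·v(π).
Weak formulation: find u (satisfying any essential BC) such that ∫_0^π u'(x) v'(x) dx = ∫_0^π f v dx + 2·v(π) for all v ∈ V (Dirichlet at 0 absorbed into V; Neumann datum at x = π contributes the boundary term).
Substituting f(x) = -2*x^2 - x + 2, the right-hand side is ∫_0^π (-2*x^2 - x + 2) v dx + 2·v(π).


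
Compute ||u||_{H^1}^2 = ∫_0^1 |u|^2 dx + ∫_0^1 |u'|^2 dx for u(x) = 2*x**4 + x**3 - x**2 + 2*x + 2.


||u||_{H^1}^2 = 4409/126

The H^1 norm (squared) on an interval (0, L) is
  ||u||_{H^1}^2 = ∫_0^L u(x)^2 dx + ∫_0^L u'(x)^2 dx.
Compute u'(x) = 8*x**3 + 3*x**2 - 2*x + 2.
Then u(x)^2 = 4*x**8 + 4*x**7 - 3*x**6 + 6*x**5 + 13*x**4 + 8*x + 4 and u'(x)^2 = 64*x**6 + 48*x**5 - 23*x**4 + 20*x**3 + 16*x**2 - 8*x + 4.
Integrate each monomial from 0 to 1 using ∫_0^1 c·x^n dx = c·1^(n+1)/(n+1):
  ∫_0^1 u(x)^2 dx = ∫_0^1 (4*x^8 + 4*x^7 - 3*x^6 + 6*x^5 + 13*x^4 + 8*x + 4) dx. Term by term:
    ∫_0^1 4*x^8 dx = 4/9;  ∫_0^1 4*x^7 dx = 1/2;  ∫_0^1 -3*x^6 dx = -3/7;
    ∫_0^1 6*x^5 dx = 1;  ∫_0^1 13*x^4 dx = 13/5;  ∫_0^1 8*x dx = 4;
    ∫_0^1 4 dx = 4.
  Sum: 4/9 + 1/2 − 3/7 + 1 + 13/5 + 4 + 4 = 7633/630.
  ∫_0^1 u'(x)^2 dx = ∫_0^1 (64*x^6 + 48*x^5 - 23*x^4 + 20*x^3 + 16*x^2 - 8*x + 4) dx. Term by term:
    ∫_0^1 64*x^6 dx = 64/7;  ∫_0^1 48*x^5 dx = 8;  ∫_0^1 -23*x^4 dx = -23/5;
    ∫_0^1 20*x^3 dx = 5;  ∫_0^1 16*x^2 dx = 16/3;  ∫_0^1 -8*x dx = -4;
    ∫_0^1 4 dx = 4.
  Sum: 64/7 + 8 − 23/5 + 5 + 16/3 − 4 + 4 = 2402/105.
Adding: ||u||_{H^1}^2 = 7633/630 + 2402/105 = 4409/126.


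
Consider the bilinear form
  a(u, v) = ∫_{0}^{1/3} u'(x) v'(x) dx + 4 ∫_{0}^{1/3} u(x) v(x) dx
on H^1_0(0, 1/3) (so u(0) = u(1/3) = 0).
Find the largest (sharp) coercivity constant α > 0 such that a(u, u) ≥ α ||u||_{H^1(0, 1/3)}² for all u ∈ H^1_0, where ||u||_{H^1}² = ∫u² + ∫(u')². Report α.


α = 1

Coercivity of a(·,·) on H^1_0(0, 1/3) means a(u, u) ≥ α ||u||_{H^1}² for every u ∈ H^1_0.
The interval has length L = 1/3, and Poincaré/coercivity depend only on L. Here a(u, u) = ∫(u')² + (4)·∫u².
Here c = 4 ≥ 1, so a(u,u) = ∫(u')² + c∫u² ≥ ∫(u')² + ∫u² = ||u||_{H^1}², i.e. α = 1 works. No larger α is possible: a(u,u) ≥ α||u||_{H^1}² means (1−α)∫(u')² ≥ (α−c)∫u², and for the modes u_n = sin(nπ(x−x₀)/L) (x₀ the left endpoint) one has ∫u_n²/∫(u_n')² = (L/(nπ))² → 0, so a(u_n,u_n)/||u_n||_{H^1}² → 1. Hence the optimal constant is α = 1.
Therefore α = 1.


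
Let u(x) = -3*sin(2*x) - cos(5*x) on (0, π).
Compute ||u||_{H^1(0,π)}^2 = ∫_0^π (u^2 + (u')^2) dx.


||u||_{H^1(0,π)}^2 = -208/7 + 71*π/2

u'(x) = 5*sin(5*x) - 6*cos(2*x).
Expand u² and (u')² and integrate term by term on (0, π), using: for integers n ≥ 1, ∫_0^π sin²(nx) dx = ∫_0^π cos²(nx) dx = π/2; for n ≠ n', ∫_0^π sin(nx)sin(n'x) dx = ∫_0^π cos(nx)cos(n'x) dx = 0; and by product-to-sum, ∫_0^π sin(nx)cos(n'x) dx = ½∫_0^π [sin((n+n')x) + sin((n−n')x)] dx, which is 0 when n+n' is even and 2n/(n²−n'²) when n+n' is odd (it need not vanish on (0, π)).
  u² squared terms: (-1)²·∫cos(5x)² dx = 1·π/2 = π/2;  (-3)²·∫sin(2x)² dx = 9·π/2 = 9*π/2.
  u² cross terms: 2·(-1)·(-3)·∫cos(5x)·sin(2x) dx = 6·(-4/21) = -8/7.
  So ∫_0^π u² dx = π/2 + 9*π/2 − 8/7 = -8/7 + 5*π.
  (u')² squared terms: (-6)²·∫cos(2x)² dx = 36·π/2 = 18*π;  (5)²·∫sin(5x)² dx = 25·π/2 = 25*π/2.
  (u')² cross terms: 2·(-6)·(5)·∫cos(2x)·sin(5x) dx = -60·(10/21) = -200/7.
  So ∫_0^π (u')² dx = 18*π + 25*π/2 − 200/7 = -200/7 + 61*π/2.
||u||_{H^1}^2 = (-8/7 + 5*π) + (-200/7 + 61*π/2) = -208/7 + 71*π/2.


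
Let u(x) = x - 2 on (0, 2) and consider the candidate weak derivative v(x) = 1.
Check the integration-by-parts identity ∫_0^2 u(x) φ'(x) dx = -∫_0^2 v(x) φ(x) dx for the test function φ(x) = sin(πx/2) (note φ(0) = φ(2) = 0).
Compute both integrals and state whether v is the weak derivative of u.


LHS = -4/π, RHS = -4/π. Yes, v = u' weakly.

u(x) = x - 2, classical derivative u'(x) = 1.
φ(x) = sin(πx/2), so φ'(x) = π*cos(π*x/2)/2.
Note φ(0) = φ(2) = 0, so the boundary term u·φ vanishes.
LHS = ∫_0^2 u(x) φ'(x) dx = ∫_0^2 (π*x*cos(π*x/2)/2 - π*cos(π*x/2)) dx. Term by term:
  ∫_0^2 -π*cos(π*x/2) dx = 0;  ∫_0^2 π*x*cos(π*x/2)/2 dx = -4/π.
Sum: 0 − 4/π = -4/π.
So LHS = -4/π.
∫_0^2 v(x) φ(x) dx = ∫_0^2 (sin(π*x/2)) dx. Term by term:
  ∫_0^2 sin(π*x/2) dx = 4/π.
So RHS = -∫_0^2 v(x) φ(x) dx = -4/π.
LHS = RHS, so the identity holds for this test φ.
Moreover u is smooth here and v(x) = u'(x) = 1 pointwise, so the identity holds for every test function. Hence v is the weak derivative of u.


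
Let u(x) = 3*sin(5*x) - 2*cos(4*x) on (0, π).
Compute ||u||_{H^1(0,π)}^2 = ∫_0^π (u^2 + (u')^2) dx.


||u||_{H^1(0,π)}^2 = -680/3 + 151*π

u'(x) = 8*sin(4*x) + 15*cos(5*x).
Expand u² and (u')² and integrate term by term on (0, π), using: for integers n ≥ 1, ∫_0^π sin²(nx) dx = ∫_0^π cos²(nx) dx = π/2; for n ≠ n', ∫_0^π sin(nx)sin(n'x) dx = ∫_0^π cos(nx)cos(n'x) dx = 0; and by product-to-sum, ∫_0^π sin(nx)cos(n'x) dx = ½∫_0^π [sin((n+n')x) + sin((n−n')x)] dx, which is 0 when n+n' is even and 2n/(n²−n'²) when n+n' is odd (it need not vanish on (0, π)).
  u² squared terms: (-2)²·∫cos(4x)² dx = 4·π/2 = 2*π;  (3)²·∫sin(5x)² dx = 9·π/2 = 9*π/2.
  u² cross terms: 2·(-2)·(3)·∫cos(4x)·sin(5x) dx = -12·(10/9) = -40/3.
  So ∫_0^π u² dx = 2*π + 9*π/2 − 40/3 = -40/3 + 13*π/2.
  (u')² squared terms: (8)²·∫sin(4x)² dx = 64·π/2 = 32*π;  (15)²·∫cos(5x)² dx = 225·π/2 = 225*π/2.
  (u')² cross terms: 2·(8)·(15)·∫sin(4x)·cos(5x) dx = 240·(-8/9) = -640/3.
  So ∫_0^π (u')² dx = 32*π + 225*π/2 − 640/3 = -640/3 + 289*π/2.
||u||_{H^1}^2 = (-40/3 + 13*π/2) + (-640/3 + 289*π/2) = -680/3 + 151*π.


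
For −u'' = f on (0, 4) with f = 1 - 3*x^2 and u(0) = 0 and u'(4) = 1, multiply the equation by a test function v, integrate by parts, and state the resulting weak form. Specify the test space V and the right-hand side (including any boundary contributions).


V = {v ∈ H^1(0, 4) : v(0) = 0} (test functions vanish at x = 0 where u is specified); weak form: ∫_0^4 u'v' dx = ∫_0^4 (1 - 3*x^2) v dx + v(4) for all v ∈ V.

Multiply both sides by a test function v and integrate from 0 to 4:
  ∫_0^4 −u''(x) v(x) dx = ∫_0^4 f(x) v(x) dx.
Integrate the LHS by parts once:
  ∫_0^4 −u'' v dx = −[u'(x) v(x)]_0^4 + ∫_0^4 u'(x) v'(x) dx.
Thus ∫_0^4 u'(x) v'(x) dx = ∫_0^4 f(x) v(x) dx + [u'(x) v(x)]_0^4.
Choose V so that boundary terms are either known or forced to vanish.
Mixed BC: u(0) = 0 (Dirichlet) and u'(4) = 1 (Neumann). Define V = {v ∈ H^1(0, 4) : v(0) = 0}. Then [u' v]_0^4 = u'(4)·v(4) − u'(0)·0 = v(4).
Weak formulation: find u (satisfying any essential BC) such that ∫_0^4 u'(x) v'(x) dx = ∫_0^4 f v dx + v(4) for all v ∈ V (Dirichlet at 0 absorbed into V; Neumann datum at x = 4 contributes the boundary term).
Substituting f(x) = 1 - 3*x^2, the right-hand side is ∫_0^4 (1 - 3*x^2) v dx + v(4).


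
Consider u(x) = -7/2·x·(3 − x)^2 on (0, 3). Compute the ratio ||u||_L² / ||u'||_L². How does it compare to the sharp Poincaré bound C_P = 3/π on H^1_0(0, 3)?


||u||_L² / ||u'||_L² = 3*sqrt(14)/14 < C_P = 3/π.

u(x) = -7/2·x·(3 − x)^2, so u'(x) = 21*(1 - x)*(x - 3)/2.
u(x) = -7/2·x·(3 − x)^2 vanishes at x = 0 and x = 3, so u ∈ H^1_0(0, 3). Differentiate via the product rule and integrate the resulting polynomials term by term.
  ∫_0^3 u² dx = ∫_0^3 (49*x^6/4 - 147*x^5 + 1323*x^4/2 - 1323*x^3 + 3969*x^2/4) dx. Term by term:
    ∫_0^3 49*x^6/4 dx = 15309/4;  ∫_0^3 -147*x^5 dx = -35721/2;  ∫_0^3 1323*x^4/2 dx = 321489/10;
    ∫_0^3 -1323*x^3 dx = -107163/4;  ∫_0^3 3969*x^2/4 dx = 35721/4.
  Sum: 15309/4 − 35721/2 + 321489/10 − 107163/4 + 35721/4 = 5103/20.
  ∫_0^3 (u')² dx = ∫_0^3 (441*x^4/4 - 882*x^3 + 4851*x^2/2 - 2646*x + 3969/4) dx. Term by term:
    ∫_0^3 441*x^4/4 dx = 107163/20;  ∫_0^3 -882*x^3 dx = -35721/2;  ∫_0^3 4851*x^2/2 dx = 43659/2;
    ∫_0^3 -2646*x dx = -11907;  ∫_0^3 3969/4 dx = 11907/4.
  Sum: 107163/20 − 35721/2 + 43659/2 − 11907 + 11907/4 = 3969/10.
∫_0^3 u² dx = 5103/20, so ||u||_L² = 27*sqrt(35)/10.
∫_0^3 (u')² dx = 3969/10, so ||u'||_L² = 63*sqrt(10)/10.
Ratio ||u||_L² / ||u'||_L² = 3*sqrt(14)/14.
Sharp Poincaré constant on H^1_0(0, 3) is C_P = L/π = 3/π, achieved by sin(π/3·x).
A polynomial bump cannot attain the sharp Poincaré constant (only the first sine eigenfunction does), so the ratio is strictly less than C_P, consistent with ||u||_L² ≤ C_P ||u'||_L².


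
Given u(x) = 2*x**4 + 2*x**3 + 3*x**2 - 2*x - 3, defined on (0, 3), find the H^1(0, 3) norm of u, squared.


||u||_{H^1}^2 = 2051871/35

The H^1 norm (squared) on an interval (0, L) is
  ||u||_{H^1}^2 = ∫_0^L u(x)^2 dx + ∫_0^L u'(x)^2 dx.
Compute u'(x) = 8*x**3 + 6*x**2 + 6*x - 2.
Then u(x)^2 = 4*x**8 + 8*x**7 + 16*x**6 + 4*x**5 - 11*x**4 - 24*x**3 - 14*x**2 + 12*x + 9 and u'(x)^2 = 64*x**6 + 96*x**5 + 132*x**4 + 40*x**3 + 12*x**2 - 24*x + 4.
Integrate each monomial from 0 to 3 using ∫_0^3 c·x^n dx = c·3^(n+1)/(n+1):
  ∫_0^3 u(x)^2 dx = ∫_0^3 (4*x^8 + 8*x^7 + 16*x^6 + 4*x^5 - 11*x^4 - 24*x^3 - 14*x^2 + 12*x + 9) dx. Term by term:
    ∫_0^3 4*x^8 dx = 8748;  ∫_0^3 8*x^7 dx = 6561;  ∫_0^3 16*x^6 dx = 34992/7;
    ∫_0^3 4*x^5 dx = 486;  ∫_0^3 -11*x^4 dx = -2673/5;  ∫_0^3 -24*x^3 dx = -486;
    ∫_0^3 -14*x^2 dx = -126;  ∫_0^3 12*x dx = 54;  ∫_0^3 9 dx = 27.
  Sum: 8748 + 6561 + 34992/7 + 486 − 2673/5 − 486 − 126 + 54 + 27 = 690489/35.
  ∫_0^3 u'(x)^2 dx = ∫_0^3 (64*x^6 + 96*x^5 + 132*x^4 + 40*x^3 + 12*x^2 - 24*x + 4) dx. Term by term:
    ∫_0^3 64*x^6 dx = 139968/7;  ∫_0^3 96*x^5 dx = 11664;  ∫_0^3 132*x^4 dx = 32076/5;
    ∫_0^3 40*x^3 dx = 810;  ∫_0^3 12*x^2 dx = 108;  ∫_0^3 -24*x dx = -108;
    ∫_0^3 4 dx = 12.
  Sum: 139968/7 + 11664 + 32076/5 + 810 + 108 − 108 + 12 = 1361382/35.
Adding: ||u||_{H^1}^2 = 690489/35 + 1361382/35 = 2051871/35.


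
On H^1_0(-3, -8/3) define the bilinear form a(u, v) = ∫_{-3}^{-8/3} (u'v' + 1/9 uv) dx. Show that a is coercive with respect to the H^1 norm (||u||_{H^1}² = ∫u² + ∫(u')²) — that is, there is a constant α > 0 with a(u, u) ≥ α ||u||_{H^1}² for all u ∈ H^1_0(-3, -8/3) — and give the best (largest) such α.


α = (1 + 81*π^2)/(9*(1 + 9*π^2))

Coercivity of a(·,·) on H^1_0(-3, -8/3) means a(u, u) ≥ α ||u||_{H^1}² for every u ∈ H^1_0.
The interval has length L = 1/3, and Poincaré/coercivity depend only on L. Here a(u, u) = ∫(u')² + (1/9)·∫u².
Here 0 < c = 1/9 < 1. The condition a(u,u) ≥ α||u||_{H^1}² reads (1−α)∫(u')² ≥ (α−c)∫u². Any admissible α is ≤ 1 (rapidly oscillating u have ∫u²/∫(u')² → 0), and α = 1 would force 0 ≥ (1−c)∫u², impossible since c < 1; so 1−α > 0. By the sharp Poincaré inequality on H^1_0 of an interval of length L, ∫(u')² ≥ (π/L)²∫u² with equality for the first sine mode sin(π(x−x₀)/L) (x₀ the left endpoint), so the inequality holds for all u iff (1−α)(π/L)² ≥ α − c, i.e. α ≤ ((π/L)² + c)/((π/L)² + 1) = (1 + c(L/π)²)/(1 + (L/π)²). With (π/L)² = 9*π^2 and c = 1/9, the largest admissible constant is α = ((π/L)² + c)/((π/L)² + 1).
Simplifying, α = (1 + 81*π^2)/(9*(1 + 9*π^2)).


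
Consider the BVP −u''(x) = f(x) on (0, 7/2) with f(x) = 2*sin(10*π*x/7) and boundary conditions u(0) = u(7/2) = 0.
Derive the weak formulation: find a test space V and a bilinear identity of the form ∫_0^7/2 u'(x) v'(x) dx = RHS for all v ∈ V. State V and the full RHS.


V = H^1_0(0, 7/2) (so v(0) = v(7/2) = 0); weak form: ∫_0^7/2 u'v' dx = ∫_0^7/2 (2*sin(10*π*x/7)) v dx for all v ∈ V.

Multiply both sides by a test function v and integrate from 0 to 7/2:
  ∫_0^7/2 −u''(x) v(x) dx = ∫_0^7/2 f(x) v(x) dx.
Integrate the LHS by parts once:
  ∫_0^7/2 −u'' v dx = −[u'(x) v(x)]_0^7/2 + ∫_0^7/2 u'(x) v'(x) dx.
Thus ∫_0^7/2 u'(x) v'(x) dx = ∫_0^7/2 f(x) v(x) dx + [u'(x) v(x)]_0^7/2.
Choose V so that boundary terms are either known or forced to vanish.
u is Dirichlet: u(0) = u(7/2) = 0. Let V = H^1_0(0, 7/2); then v(0) = v(7/2) = 0, and [u' v]_0^7/2 = 0.
Weak formulation: find u (satisfying any essential BC) such that ∫_0^7/2 u'(x) v'(x) dx = ∫_0^7/2 f v dx for all v ∈ V.
Substituting f(x) = 2*sin(10*π*x/7), the right-hand side is ∫_0^7/2 (2*sin(10*π*x/7)) v dx.


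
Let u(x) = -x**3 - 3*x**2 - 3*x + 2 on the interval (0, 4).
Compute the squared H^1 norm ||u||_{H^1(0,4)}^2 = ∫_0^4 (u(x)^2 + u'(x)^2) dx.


||u||_{H^1}^2 = 555932/35

The H^1 norm (squared) on an interval (0, L) is
  ||u||_{H^1}^2 = ∫_0^L u(x)^2 dx + ∫_0^L u'(x)^2 dx.
Compute u'(x) = -3*x**2 - 6*x - 3.
Then u(x)^2 = x**6 + 6*x**5 + 15*x**4 + 14*x**3 - 3*x**2 - 12*x + 4 and u'(x)^2 = 9*x**4 + 36*x**3 + 54*x**2 + 36*x + 9.
Integrate each monomial from 0 to 4 using ∫_0^4 c·x^n dx = c·4^(n+1)/(n+1):
  ∫_0^4 u(x)^2 dx = ∫_0^4 (x^6 + 6*x^5 + 15*x^4 + 14*x^3 - 3*x^2 - 12*x + 4) dx. Term by term:
    ∫_0^4 x^6 dx = 16384/7;  ∫_0^4 6*x^5 dx = 4096;  ∫_0^4 15*x^4 dx = 3072;
    ∫_0^4 14*x^3 dx = 896;  ∫_0^4 -3*x^2 dx = -64;  ∫_0^4 -12*x dx = -96;
    ∫_0^4 4 dx = 16.
  Sum: 16384/7 + 4096 + 3072 + 896 − 64 − 96 + 16 = 71824/7.
  ∫_0^4 u'(x)^2 dx = ∫_0^4 (9*x^4 + 36*x^3 + 54*x^2 + 36*x + 9) dx. Term by term:
    ∫_0^4 9*x^4 dx = 9216/5;  ∫_0^4 36*x^3 dx = 2304;  ∫_0^4 54*x^2 dx = 1152;
    ∫_0^4 36*x dx = 288;  ∫_0^4 9 dx = 36.
  Sum: 9216/5 + 2304 + 1152 + 288 + 36 = 28116/5.
Adding: ||u||_{H^1}^2 = 71824/7 + 28116/5 = 555932/35.


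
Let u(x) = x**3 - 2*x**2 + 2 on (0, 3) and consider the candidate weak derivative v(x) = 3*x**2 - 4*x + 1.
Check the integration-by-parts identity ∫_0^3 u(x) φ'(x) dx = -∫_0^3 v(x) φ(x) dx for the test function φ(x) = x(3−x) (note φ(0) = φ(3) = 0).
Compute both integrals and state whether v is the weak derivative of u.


LHS = -189/20, RHS = -279/20. No, v is not the weak derivative of u.

u(x) = x**3 - 2*x**2 + 2, classical derivative u'(x) = 3*x**2 - 4*x.
φ(x) = x(3−x), so φ'(x) = 3 - 2*x.
Note φ(0) = φ(3) = 0, so the boundary term u·φ vanishes.
LHS = ∫_0^3 u(x) φ'(x) dx = ∫_0^3 (-2*x^4 + 7*x^3 - 6*x^2 - 4*x + 6) dx. Term by term:
  ∫_0^3 -2*x^4 dx = -486/5;  ∫_0^3 7*x^3 dx = 567/4;  ∫_0^3 -6*x^2 dx = -54;
  ∫_0^3 -4*x dx = -18;  ∫_0^3 6 dx = 18.
Sum: -486/5 + 567/4 − 54 − 18 + 18 = -189/20.
So LHS = -189/20.
∫_0^3 v(x) φ(x) dx = ∫_0^3 (-3*x^4 + 13*x^3 - 13*x^2 + 3*x) dx. Term by term:
  ∫_0^3 -3*x^4 dx = -729/5;  ∫_0^3 13*x^3 dx = 1053/4;  ∫_0^3 -13*x^2 dx = -117;
  ∫_0^3 3*x dx = 27/2.
Sum: -729/5 + 1053/4 − 117 + 27/2 = 279/20.
So RHS = -∫_0^3 v(x) φ(x) dx = -279/20.
LHS − RHS = 9/2 ≠ 0, so the identity fails.
(For a valid weak derivative the identity must hold for EVERY test function, in particular this one. The failure shows v is NOT the weak derivative of u.)
Correct weak derivative would be u'(x) = 3*x**2 - 4*x.


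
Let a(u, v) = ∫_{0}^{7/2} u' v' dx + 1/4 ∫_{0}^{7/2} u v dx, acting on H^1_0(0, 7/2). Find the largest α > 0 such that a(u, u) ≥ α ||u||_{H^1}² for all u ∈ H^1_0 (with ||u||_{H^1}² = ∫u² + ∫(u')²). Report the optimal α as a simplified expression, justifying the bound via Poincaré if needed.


α = (49 + 16*π^2)/(4*(4*π^2 + 49))

Coercivity of a(·,·) on H^1_0(0, 7/2) means a(u, u) ≥ α ||u||_{H^1}² for every u ∈ H^1_0.
The interval has length L = 7/2, and Poincaré/coercivity depend only on L. Here a(u, u) = ∫(u')² + (1/4)·∫u².
Here 0 < c = 1/4 < 1. The condition a(u,u) ≥ α||u||_{H^1}² reads (1−α)∫(u')² ≥ (α−c)∫u². Any admissible α is ≤ 1 (rapidly oscillating u have ∫u²/∫(u')² → 0), and α = 1 would force 0 ≥ (1−c)∫u², impossible since c < 1; so 1−α > 0. By the sharp Poincaré inequality on H^1_0 of an interval of length L, ∫(u')² ≥ (π/L)²∫u² with equality for the first sine mode sin(π(x−x₀)/L) (x₀ the left endpoint), so the inequality holds for all u iff (1−α)(π/L)² ≥ α − c, i.e. α ≤ ((π/L)² + c)/((π/L)² + 1) = (1 + c(L/π)²)/(1 + (L/π)²). With (π/L)² = 4*π^2/49 and c = 1/4, the largest admissible constant is α = ((π/L)² + c)/((π/L)² + 1).
Simplifying, α = (49 + 16*π^2)/(4*(4*π^2 + 49)).


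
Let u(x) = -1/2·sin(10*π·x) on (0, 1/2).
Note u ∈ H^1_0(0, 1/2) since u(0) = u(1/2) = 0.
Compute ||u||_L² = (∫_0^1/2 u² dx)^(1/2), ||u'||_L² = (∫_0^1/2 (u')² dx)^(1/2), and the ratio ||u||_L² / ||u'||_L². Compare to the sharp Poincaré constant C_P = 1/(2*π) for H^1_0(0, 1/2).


||u||_L² / ||u'||_L² = 1/(10*π) < C_P = 1/(2*π).

u(x) = -1/2·sin(10*π·x), so u'(x) = -5*π*cos(10*π*x).
Writing u(x) = A·sin(kπx/L) with A = -1/2 and k = 5, use ∫_0^L sin²(kπx/L) dx = L/2 and ∫_0^L cos²(kπx/L) dx = L/2.
u² = 1/4·sin²(10*π·x) and (u')² = 25*π^2·cos²(10*π·x), and each of sin², cos² integrates to L/2 = 1/4 over (0, 1/2).
∫_0^1/2 u² dx = 1/16, so ||u||_L² = 1/4.
∫_0^1/2 (u')² dx = 25*π^2/4, so ||u'||_L² = 5*π/2.
Ratio ||u||_L² / ||u'||_L² = 1/(10*π).
Sharp Poincaré constant on H^1_0(0, 1/2) is C_P = L/π = 1/(2*π), achieved by sin(2*π·x).
This is the k = 5 harmonic; the ratio L/(kπ) is strictly less than C_P = L/π, consistent with the sharp inequality ||u||_L² ≤ C_P ||u'||_L².


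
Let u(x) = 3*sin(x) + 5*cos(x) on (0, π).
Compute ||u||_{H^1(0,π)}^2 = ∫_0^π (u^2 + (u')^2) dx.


||u||_{H^1(0,π)}^2 = 34*π

u'(x) = -5*sin(x) + 3*cos(x).
Expand u² and (u')² and integrate term by term on (0, π), using: for integers n ≥ 1, ∫_0^π sin²(nx) dx = ∫_0^π cos²(nx) dx = π/2; for n ≠ n', ∫_0^π sin(nx)sin(n'x) dx = ∫_0^π cos(nx)cos(n'x) dx = 0; and by product-to-sum, ∫_0^π sin(nx)cos(n'x) dx = ½∫_0^π [sin((n+n')x) + sin((n−n')x)] dx, which is 0 when n+n' is even and 2n/(n²−n'²) when n+n' is odd (it need not vanish on (0, π)).
  u² squared terms: (3)²·∫sin(x)² dx = 9·π/2 = 9*π/2;  (5)²·∫cos(x)² dx = 25·π/2 = 25*π/2.
  u² cross terms: 2·(3)·(5)·∫sin(x)·cos(x) dx = 30·(0) = 0.
  So ∫_0^π u² dx = 9*π/2 + 25*π/2 + 0 = 17*π.
  (u')² squared terms: (-5)²·∫sin(x)² dx = 25·π/2 = 25*π/2;  (3)²·∫cos(x)² dx = 9·π/2 = 9*π/2.
  (u')² cross terms: 2·(-5)·(3)·∫sin(x)·cos(x) dx = -30·(0) = 0.
  So ∫_0^π (u')² dx = 25*π/2 + 9*π/2 + 0 = 17*π.
||u||_{H^1}^2 = (17*π) + (17*π) = 34*π.


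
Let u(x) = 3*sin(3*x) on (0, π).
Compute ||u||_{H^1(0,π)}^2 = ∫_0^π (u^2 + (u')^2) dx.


||u||_{H^1(0,π)}^2 = 45*π

u'(x) = 9*cos(3*x).
Expand u² and (u')² and integrate term by term on (0, π), using: for integers n ≥ 1, ∫_0^π sin²(nx) dx = ∫_0^π cos²(nx) dx = π/2; for n ≠ n', ∫_0^π sin(nx)sin(n'x) dx = ∫_0^π cos(nx)cos(n'x) dx = 0; and by product-to-sum, ∫_0^π sin(nx)cos(n'x) dx = ½∫_0^π [sin((n+n')x) + sin((n−n')x)] dx, which is 0 when n+n' is even and 2n/(n²−n'²) when n+n' is odd (it need not vanish on (0, π)).
  u² squared terms: (3)²·∫sin(3x)² dx = 9·π/2 = 9*π/2.
  So ∫_0^π u² dx = 9*π/2.
  (u')² squared terms: (9)²·∫cos(3x)² dx = 81·π/2 = 81*π/2.
  So ∫_0^π (u')² dx = 81*π/2.
||u||_{H^1}^2 = (9*π/2) + (81*π/2) = 45*π.
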